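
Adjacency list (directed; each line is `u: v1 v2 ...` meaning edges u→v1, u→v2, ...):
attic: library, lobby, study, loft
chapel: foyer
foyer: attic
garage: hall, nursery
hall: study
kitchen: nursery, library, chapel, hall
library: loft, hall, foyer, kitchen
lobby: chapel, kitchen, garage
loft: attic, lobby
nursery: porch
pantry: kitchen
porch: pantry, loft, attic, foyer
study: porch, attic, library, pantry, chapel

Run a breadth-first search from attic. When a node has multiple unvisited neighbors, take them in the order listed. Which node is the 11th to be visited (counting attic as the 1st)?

Visit attic; enqueue library, lobby, study, loft → queue [library, lobby, study, loft]
Visit library; enqueue hall, foyer, kitchen → queue [lobby, study, loft, hall, foyer, kitchen]
Visit lobby; enqueue chapel, garage → queue [study, loft, hall, foyer, kitchen, chapel, garage]
Visit study; enqueue porch, pantry → queue [loft, hall, foyer, kitchen, chapel, garage, porch, pantry]
Visit loft → queue [hall, foyer, kitchen, chapel, garage, porch, pantry]
Visit hall → queue [foyer, kitchen, chapel, garage, porch, pantry]
Visit foyer → queue [kitchen, chapel, garage, porch, pantry]
Visit kitchen; enqueue nursery → queue [chapel, garage, porch, pantry, nursery]
Visit chapel → queue [garage, porch, pantry, nursery]
Visit garage → queue [porch, pantry, nursery]
Visit porch → queue [pantry, nursery]
Visit pantry → queue [nursery]
Visit nursery → queue []

Visit order: attic, library, lobby, study, loft, hall, foyer, kitchen, chapel, garage, porch, pantry, nursery

porch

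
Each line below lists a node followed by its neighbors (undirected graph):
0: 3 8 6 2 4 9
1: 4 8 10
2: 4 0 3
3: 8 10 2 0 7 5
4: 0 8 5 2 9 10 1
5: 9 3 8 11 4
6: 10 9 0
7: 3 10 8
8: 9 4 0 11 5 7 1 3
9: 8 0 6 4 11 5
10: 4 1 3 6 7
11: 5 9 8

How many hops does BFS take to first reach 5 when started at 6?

2

Level 0: 6
Level 1: 0, 9, 10
Level 2: 1, 2, 3, 4, 5, 7, 8, 11
5 first appears at level 2.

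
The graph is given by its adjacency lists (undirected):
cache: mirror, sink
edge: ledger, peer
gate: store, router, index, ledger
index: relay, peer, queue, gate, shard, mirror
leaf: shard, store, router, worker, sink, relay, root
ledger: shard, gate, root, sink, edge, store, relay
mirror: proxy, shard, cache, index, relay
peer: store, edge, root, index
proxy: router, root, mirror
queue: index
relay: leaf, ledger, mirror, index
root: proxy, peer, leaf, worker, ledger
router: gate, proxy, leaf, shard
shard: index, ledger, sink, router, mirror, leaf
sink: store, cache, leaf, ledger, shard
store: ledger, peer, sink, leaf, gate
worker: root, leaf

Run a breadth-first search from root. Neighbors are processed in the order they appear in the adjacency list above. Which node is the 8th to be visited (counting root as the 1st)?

mirror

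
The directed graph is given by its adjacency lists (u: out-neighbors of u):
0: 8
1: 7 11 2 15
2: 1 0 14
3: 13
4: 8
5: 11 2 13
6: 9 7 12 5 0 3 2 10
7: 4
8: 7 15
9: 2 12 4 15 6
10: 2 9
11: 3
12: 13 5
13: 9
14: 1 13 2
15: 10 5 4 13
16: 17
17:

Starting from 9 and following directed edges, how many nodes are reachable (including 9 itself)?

BFS from 9 visits: 9, 15, 12, 6, 4, 2, 13, 10, 5, 7, 3, 0, 8, 14, 1, 11
Reachable nodes: 16 of 18 total.

16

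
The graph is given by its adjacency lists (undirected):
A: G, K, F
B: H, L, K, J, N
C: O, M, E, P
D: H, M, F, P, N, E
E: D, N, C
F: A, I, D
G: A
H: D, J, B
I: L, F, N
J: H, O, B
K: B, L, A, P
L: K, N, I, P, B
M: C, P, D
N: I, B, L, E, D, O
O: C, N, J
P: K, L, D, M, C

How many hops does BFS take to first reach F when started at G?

2

Level 0: G
Level 1: A
Level 2: F, K
Level 3: B, D, I, L, P
Level 4: C, E, H, J, M, N
Level 5: O
F first appears at level 2.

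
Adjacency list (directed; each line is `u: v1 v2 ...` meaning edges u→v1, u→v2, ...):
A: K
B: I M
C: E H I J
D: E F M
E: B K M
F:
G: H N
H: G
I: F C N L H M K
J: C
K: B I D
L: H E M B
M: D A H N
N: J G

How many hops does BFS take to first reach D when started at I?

Level 0: I
Level 1: C, F, H, K, L, M, N
Level 2: A, B, D, E, G, J
D first appears at level 2.

2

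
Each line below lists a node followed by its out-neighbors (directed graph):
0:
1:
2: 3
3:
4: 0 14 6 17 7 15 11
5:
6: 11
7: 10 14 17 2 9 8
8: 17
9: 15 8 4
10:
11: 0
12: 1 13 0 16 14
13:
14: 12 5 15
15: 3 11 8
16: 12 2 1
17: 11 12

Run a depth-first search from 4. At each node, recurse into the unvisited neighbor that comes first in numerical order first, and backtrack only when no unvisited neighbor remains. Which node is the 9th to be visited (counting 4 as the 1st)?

Visit 4
4 → 0
4 → 6
6 → 11
4 → 7
7 → 2
2 → 3
7 → 8
8 → 17
17 → 12
12 → 1
12 → 13
12 → 14
14 → 5
14 → 15
12 → 16
7 → 9
7 → 10

Visit order: 4, 0, 6, 11, 7, 2, 3, 8, 17, 12, 1, 13, 14, 5, 15, 16, 9, 10

17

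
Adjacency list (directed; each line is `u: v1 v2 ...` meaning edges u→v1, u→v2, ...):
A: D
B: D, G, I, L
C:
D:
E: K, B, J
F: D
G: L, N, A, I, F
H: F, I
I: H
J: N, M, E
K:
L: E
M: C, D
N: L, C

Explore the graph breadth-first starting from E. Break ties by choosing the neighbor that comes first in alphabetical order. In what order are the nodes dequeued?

E → B → J → K → D → G → I → L → M → N → A → F → H → C

Visit E; enqueue B, J, K → queue [B, J, K]
Visit B; enqueue D, G, I, L → queue [J, K, D, G, I, L]
Visit J; enqueue M, N → queue [K, D, G, I, L, M, N]
Visit K → queue [D, G, I, L, M, N]
Visit D → queue [G, I, L, M, N]
Visit G; enqueue A, F → queue [I, L, M, N, A, F]
Visit I; enqueue H → queue [L, M, N, A, F, H]
Visit L → queue [M, N, A, F, H]
Visit M; enqueue C → queue [N, A, F, H, C]
Visit N → queue [A, F, H, C]
Visit A → queue [F, H, C]
Visit F → queue [H, C]
Visit H → queue [C]
Visit C → queue []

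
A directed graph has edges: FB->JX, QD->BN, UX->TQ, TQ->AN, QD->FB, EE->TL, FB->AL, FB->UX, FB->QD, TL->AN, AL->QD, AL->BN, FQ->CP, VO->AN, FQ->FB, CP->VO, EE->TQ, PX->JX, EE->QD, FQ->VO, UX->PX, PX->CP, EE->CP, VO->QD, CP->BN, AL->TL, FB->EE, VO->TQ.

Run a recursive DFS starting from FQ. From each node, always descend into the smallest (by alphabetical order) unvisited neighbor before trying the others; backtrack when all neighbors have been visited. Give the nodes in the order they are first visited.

FQ, CP, BN, VO, AN, QD, FB, AL, TL, EE, TQ, JX, UX, PX

Visit FQ
FQ → CP
CP → BN
CP → VO
VO → AN
VO → QD
QD → FB
FB → AL
AL → TL
FB → EE
EE → TQ
FB → JX
FB → UX
UX → PX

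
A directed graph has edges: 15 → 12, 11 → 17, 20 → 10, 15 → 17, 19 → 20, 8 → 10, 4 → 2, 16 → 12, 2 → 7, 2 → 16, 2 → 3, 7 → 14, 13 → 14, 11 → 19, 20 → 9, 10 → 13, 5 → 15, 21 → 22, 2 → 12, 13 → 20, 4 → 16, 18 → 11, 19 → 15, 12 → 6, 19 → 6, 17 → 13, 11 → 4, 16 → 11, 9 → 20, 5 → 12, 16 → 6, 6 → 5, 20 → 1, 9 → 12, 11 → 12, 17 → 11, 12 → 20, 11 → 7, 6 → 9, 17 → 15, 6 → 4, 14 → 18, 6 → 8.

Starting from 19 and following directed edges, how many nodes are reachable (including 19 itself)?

20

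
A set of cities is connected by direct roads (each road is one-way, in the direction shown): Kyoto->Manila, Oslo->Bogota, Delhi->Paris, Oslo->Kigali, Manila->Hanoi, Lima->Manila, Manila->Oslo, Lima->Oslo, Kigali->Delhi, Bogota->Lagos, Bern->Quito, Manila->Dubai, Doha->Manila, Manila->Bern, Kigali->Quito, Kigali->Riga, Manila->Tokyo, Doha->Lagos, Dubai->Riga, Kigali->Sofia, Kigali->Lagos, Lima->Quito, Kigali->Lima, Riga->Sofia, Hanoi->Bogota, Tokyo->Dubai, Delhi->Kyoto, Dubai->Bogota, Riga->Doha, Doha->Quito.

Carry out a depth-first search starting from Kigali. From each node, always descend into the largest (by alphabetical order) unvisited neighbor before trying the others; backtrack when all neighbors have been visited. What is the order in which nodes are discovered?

Visit Kigali
Kigali → Sofia
Kigali → Riga
Riga → Doha
Doha → Quito
Doha → Manila
Manila → Tokyo
Tokyo → Dubai
Dubai → Bogota
Bogota → Lagos
Manila → Oslo
Manila → Hanoi
Manila → Bern
Kigali → Lima
Kigali → Delhi
Delhi → Paris
Delhi → Kyoto

Kigali, Sofia, Riga, Doha, Quito, Manila, Tokyo, Dubai, Bogota, Lagos, Oslo, Hanoi, Bern, Lima, Delhi, Paris, Kyoto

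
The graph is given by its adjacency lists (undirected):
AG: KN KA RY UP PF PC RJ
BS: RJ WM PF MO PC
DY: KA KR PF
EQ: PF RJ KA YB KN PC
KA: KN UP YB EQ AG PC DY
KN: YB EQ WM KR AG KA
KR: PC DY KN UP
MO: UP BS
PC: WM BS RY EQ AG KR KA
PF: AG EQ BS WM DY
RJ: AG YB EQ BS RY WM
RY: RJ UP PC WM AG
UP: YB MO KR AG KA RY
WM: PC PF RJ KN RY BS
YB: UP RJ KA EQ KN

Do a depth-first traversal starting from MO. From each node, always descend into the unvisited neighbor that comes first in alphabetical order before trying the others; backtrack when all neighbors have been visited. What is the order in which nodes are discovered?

MO -> BS -> PC -> AG -> KA -> DY -> KR -> KN -> EQ -> PF -> WM -> RJ -> RY -> UP -> YB

Visit MO
MO → BS
BS → PC
PC → AG
AG → KA
KA → DY
DY → KR
KR → KN
KN → EQ
EQ → PF
PF → WM
WM → RJ
RJ → RY
RY → UP
UP → YB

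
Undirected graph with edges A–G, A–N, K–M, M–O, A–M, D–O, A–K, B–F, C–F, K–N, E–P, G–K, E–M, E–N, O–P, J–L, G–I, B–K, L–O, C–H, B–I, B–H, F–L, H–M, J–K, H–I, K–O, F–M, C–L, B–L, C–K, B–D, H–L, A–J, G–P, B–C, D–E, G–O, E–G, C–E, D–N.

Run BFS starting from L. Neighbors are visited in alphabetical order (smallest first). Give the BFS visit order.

Visit L; enqueue B, C, F, H, J, O → queue [B, C, F, H, J, O]
Visit B; enqueue D, I, K → queue [C, F, H, J, O, D, I, K]
Visit C; enqueue E → queue [F, H, J, O, D, I, K, E]
Visit F; enqueue M → queue [H, J, O, D, I, K, E, M]
Visit H → queue [J, O, D, I, K, E, M]
Visit J; enqueue A → queue [O, D, I, K, E, M, A]
Visit O; enqueue G, P → queue [D, I, K, E, M, A, G, P]
Visit D; enqueue N → queue [I, K, E, M, A, G, P, N]
Visit I → queue [K, E, M, A, G, P, N]
Visit K → queue [E, M, A, G, P, N]
Visit E → queue [M, A, G, P, N]
Visit M → queue [A, G, P, N]
Visit A → queue [G, P, N]
Visit G → queue [P, N]
Visit P → queue [N]
Visit N → queue []

L, B, C, F, H, J, O, D, I, K, E, M, A, G, P, N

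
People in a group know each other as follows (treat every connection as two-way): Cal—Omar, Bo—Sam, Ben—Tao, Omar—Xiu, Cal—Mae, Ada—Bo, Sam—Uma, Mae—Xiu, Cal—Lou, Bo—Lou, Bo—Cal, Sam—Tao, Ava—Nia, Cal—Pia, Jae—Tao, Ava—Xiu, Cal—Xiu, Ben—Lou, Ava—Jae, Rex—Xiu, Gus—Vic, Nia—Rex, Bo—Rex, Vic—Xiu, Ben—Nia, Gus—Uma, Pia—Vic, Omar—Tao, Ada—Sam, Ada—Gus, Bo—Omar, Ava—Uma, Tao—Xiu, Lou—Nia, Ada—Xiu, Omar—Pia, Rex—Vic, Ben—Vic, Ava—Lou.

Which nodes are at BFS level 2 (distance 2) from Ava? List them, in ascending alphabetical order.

Level 0: Ava
Level 1: Jae, Lou, Nia, Uma, Xiu
Level 2: Ada, Ben, Bo, Cal, Gus, Mae, Omar, Rex, Sam, Tao, Vic
Level 3: Pia

Ada, Ben, Bo, Cal, Gus, Mae, Omar, Rex, Sam, Tao, Vic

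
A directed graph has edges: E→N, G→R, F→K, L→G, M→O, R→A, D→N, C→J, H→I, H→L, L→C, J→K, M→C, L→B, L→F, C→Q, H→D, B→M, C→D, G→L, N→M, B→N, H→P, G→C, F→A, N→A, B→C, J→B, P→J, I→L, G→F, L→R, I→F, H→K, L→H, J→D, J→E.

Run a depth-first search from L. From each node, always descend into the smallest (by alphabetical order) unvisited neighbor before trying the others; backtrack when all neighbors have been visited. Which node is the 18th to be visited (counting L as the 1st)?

P

Visit L
L → B
B → C
C → D
D → N
N → A
N → M
M → O
C → J
J → E
J → K
C → Q
L → F
L → G
G → R
L → H
H → I
H → P

Visit order: L, B, C, D, N, A, M, O, J, E, K, Q, F, G, R, H, I, P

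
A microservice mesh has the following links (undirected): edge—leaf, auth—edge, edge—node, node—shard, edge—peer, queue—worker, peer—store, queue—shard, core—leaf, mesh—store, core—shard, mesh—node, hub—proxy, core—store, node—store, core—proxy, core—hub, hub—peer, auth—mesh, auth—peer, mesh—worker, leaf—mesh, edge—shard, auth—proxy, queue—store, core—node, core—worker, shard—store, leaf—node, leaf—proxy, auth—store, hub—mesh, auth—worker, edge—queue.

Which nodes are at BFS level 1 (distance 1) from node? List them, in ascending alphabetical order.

core, edge, leaf, mesh, shard, store

Level 0: node
Level 1: core, edge, leaf, mesh, shard, store
Level 2: auth, hub, peer, proxy, queue, worker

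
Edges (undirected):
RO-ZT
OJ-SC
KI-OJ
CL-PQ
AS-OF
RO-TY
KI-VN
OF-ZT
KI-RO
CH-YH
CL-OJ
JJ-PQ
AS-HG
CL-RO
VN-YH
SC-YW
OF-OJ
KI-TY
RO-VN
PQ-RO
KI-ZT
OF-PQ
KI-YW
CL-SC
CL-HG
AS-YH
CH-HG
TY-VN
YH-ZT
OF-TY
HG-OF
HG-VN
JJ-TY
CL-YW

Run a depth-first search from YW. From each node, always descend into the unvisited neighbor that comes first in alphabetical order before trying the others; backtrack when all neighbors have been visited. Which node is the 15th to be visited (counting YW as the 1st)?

Visit YW
YW → CL
CL → HG
HG → AS
AS → OF
OF → OJ
OJ → KI
KI → RO
RO → PQ
PQ → JJ
JJ → TY
TY → VN
VN → YH
YH → CH
YH → ZT
OJ → SC

Visit order: YW, CL, HG, AS, OF, OJ, KI, RO, PQ, JJ, TY, VN, YH, CH, ZT, SC

ZT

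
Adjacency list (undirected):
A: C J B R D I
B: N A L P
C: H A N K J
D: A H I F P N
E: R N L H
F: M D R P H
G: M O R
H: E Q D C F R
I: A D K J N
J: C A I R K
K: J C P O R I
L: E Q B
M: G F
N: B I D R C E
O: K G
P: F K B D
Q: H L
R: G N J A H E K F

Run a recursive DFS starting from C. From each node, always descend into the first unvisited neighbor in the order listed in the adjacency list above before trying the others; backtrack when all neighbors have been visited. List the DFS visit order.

C, H, E, R, G, M, F, D, A, J, I, K, P, B, N, L, Q, O

Visit C
C → H
H → E
E → R
R → G
G → M
M → F
F → D
D → A
A → J
J → I
I → K
K → P
P → B
B → N
B → L
L → Q
K → O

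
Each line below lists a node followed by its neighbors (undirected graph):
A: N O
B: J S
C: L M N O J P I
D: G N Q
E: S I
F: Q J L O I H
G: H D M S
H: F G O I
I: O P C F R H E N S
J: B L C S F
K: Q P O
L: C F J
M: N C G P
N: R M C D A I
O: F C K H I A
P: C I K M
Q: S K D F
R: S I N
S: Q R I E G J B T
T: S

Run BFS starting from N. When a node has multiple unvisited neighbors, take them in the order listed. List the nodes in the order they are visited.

N, R, M, C, D, A, I, S, G, P, L, O, J, Q, F, H, E, B, T, K

Visit N; enqueue R, M, C, D, A, I → queue [R, M, C, D, A, I]
Visit R; enqueue S → queue [M, C, D, A, I, S]
Visit M; enqueue G, P → queue [C, D, A, I, S, G, P]
Visit C; enqueue L, O, J → queue [D, A, I, S, G, P, L, O, J]
Visit D; enqueue Q → queue [A, I, S, G, P, L, O, J, Q]
Visit A → queue [I, S, G, P, L, O, J, Q]
Visit I; enqueue F, H, E → queue [S, G, P, L, O, J, Q, F, H, E]
Visit S; enqueue B, T → queue [G, P, L, O, J, Q, F, H, E, B, T]
Visit G → queue [P, L, O, J, Q, F, H, E, B, T]
Visit P; enqueue K → queue [L, O, J, Q, F, H, E, B, T, K]
Visit L → queue [O, J, Q, F, H, E, B, T, K]
Visit O → queue [J, Q, F, H, E, B, T, K]
Visit J → queue [Q, F, H, E, B, T, K]
Visit Q → queue [F, H, E, B, T, K]
Visit F → queue [H, E, B, T, K]
Visit H → queue [E, B, T, K]
Visit E → queue [B, T, K]
Visit B → queue [T, K]
Visit T → queue [K]
Visit K → queue []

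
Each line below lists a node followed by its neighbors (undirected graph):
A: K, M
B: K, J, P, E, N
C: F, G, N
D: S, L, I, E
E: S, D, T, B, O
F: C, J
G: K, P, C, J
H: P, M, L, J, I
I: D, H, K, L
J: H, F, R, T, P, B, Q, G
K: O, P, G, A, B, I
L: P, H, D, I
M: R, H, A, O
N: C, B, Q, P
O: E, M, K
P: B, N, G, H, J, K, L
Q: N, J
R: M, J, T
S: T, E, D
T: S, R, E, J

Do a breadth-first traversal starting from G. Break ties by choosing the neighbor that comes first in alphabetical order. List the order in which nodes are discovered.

Visit G; enqueue C, J, K, P → queue [C, J, K, P]
Visit C; enqueue F, N → queue [J, K, P, F, N]
Visit J; enqueue B, H, Q, R, T → queue [K, P, F, N, B, H, Q, R, T]
Visit K; enqueue A, I, O → queue [P, F, N, B, H, Q, R, T, A, I, O]
Visit P; enqueue L → queue [F, N, B, H, Q, R, T, A, I, O, L]
Visit F → queue [N, B, H, Q, R, T, A, I, O, L]
Visit N → queue [B, H, Q, R, T, A, I, O, L]
Visit B; enqueue E → queue [H, Q, R, T, A, I, O, L, E]
Visit H; enqueue M → queue [Q, R, T, A, I, O, L, E, M]
Visit Q → queue [R, T, A, I, O, L, E, M]
Visit R → queue [T, A, I, O, L, E, M]
Visit T; enqueue S → queue [A, I, O, L, E, M, S]
Visit A → queue [I, O, L, E, M, S]
Visit I; enqueue D → queue [O, L, E, M, S, D]
Visit O → queue [L, E, M, S, D]
Visit L → queue [E, M, S, D]
Visit E → queue [M, S, D]
Visit M → queue [S, D]
Visit S → queue [D]
Visit D → queue []

G, C, J, K, P, F, N, B, H, Q, R, T, A, I, O, L, E, M, S, D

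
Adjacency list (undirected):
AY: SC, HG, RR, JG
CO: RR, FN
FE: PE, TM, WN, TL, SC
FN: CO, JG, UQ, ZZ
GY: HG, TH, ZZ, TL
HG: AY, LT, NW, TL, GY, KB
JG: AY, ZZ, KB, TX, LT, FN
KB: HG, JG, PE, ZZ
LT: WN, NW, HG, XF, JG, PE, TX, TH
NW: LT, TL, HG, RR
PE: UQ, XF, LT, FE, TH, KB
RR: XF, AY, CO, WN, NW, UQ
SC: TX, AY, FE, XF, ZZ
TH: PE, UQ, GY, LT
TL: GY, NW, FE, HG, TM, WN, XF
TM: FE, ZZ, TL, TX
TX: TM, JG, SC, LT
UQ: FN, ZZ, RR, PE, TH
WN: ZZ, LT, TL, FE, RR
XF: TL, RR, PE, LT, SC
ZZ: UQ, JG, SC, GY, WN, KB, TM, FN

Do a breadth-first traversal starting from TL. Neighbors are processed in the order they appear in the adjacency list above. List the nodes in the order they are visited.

Visit TL; enqueue GY, NW, FE, HG, TM, WN, XF → queue [GY, NW, FE, HG, TM, WN, XF]
Visit GY; enqueue TH, ZZ → queue [NW, FE, HG, TM, WN, XF, TH, ZZ]
Visit NW; enqueue LT, RR → queue [FE, HG, TM, WN, XF, TH, ZZ, LT, RR]
Visit FE; enqueue PE, SC → queue [HG, TM, WN, XF, TH, ZZ, LT, RR, PE, SC]
Visit HG; enqueue AY, KB → queue [TM, WN, XF, TH, ZZ, LT, RR, PE, SC, AY, KB]
Visit TM; enqueue TX → queue [WN, XF, TH, ZZ, LT, RR, PE, SC, AY, KB, TX]
Visit WN → queue [XF, TH, ZZ, LT, RR, PE, SC, AY, KB, TX]
Visit XF → queue [TH, ZZ, LT, RR, PE, SC, AY, KB, TX]
Visit TH; enqueue UQ → queue [ZZ, LT, RR, PE, SC, AY, KB, TX, UQ]
Visit ZZ; enqueue JG, FN → queue [LT, RR, PE, SC, AY, KB, TX, UQ, JG, FN]
Visit LT → queue [RR, PE, SC, AY, KB, TX, UQ, JG, FN]
Visit RR; enqueue CO → queue [PE, SC, AY, KB, TX, UQ, JG, FN, CO]
Visit PE → queue [SC, AY, KB, TX, UQ, JG, FN, CO]
Visit SC → queue [AY, KB, TX, UQ, JG, FN, CO]
Visit AY → queue [KB, TX, UQ, JG, FN, CO]
Visit KB → queue [TX, UQ, JG, FN, CO]
Visit TX → queue [UQ, JG, FN, CO]
Visit UQ → queue [JG, FN, CO]
Visit JG → queue [FN, CO]
Visit FN → queue [CO]
Visit CO → queue []

TL, GY, NW, FE, HG, TM, WN, XF, TH, ZZ, LT, RR, PE, SC, AY, KB, TX, UQ, JG, FN, CO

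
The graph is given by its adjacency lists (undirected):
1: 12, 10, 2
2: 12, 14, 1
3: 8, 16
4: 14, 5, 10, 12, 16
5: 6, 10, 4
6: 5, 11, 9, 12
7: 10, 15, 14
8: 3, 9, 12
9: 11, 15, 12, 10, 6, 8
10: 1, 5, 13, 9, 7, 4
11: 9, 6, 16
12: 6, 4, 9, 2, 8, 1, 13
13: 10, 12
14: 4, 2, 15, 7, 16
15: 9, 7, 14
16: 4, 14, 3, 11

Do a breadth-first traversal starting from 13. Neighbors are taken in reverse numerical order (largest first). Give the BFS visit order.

Visit 13; enqueue 12, 10 → queue [12, 10]
Visit 12; enqueue 9, 8, 6, 4, 2, 1 → queue [10, 9, 8, 6, 4, 2, 1]
Visit 10; enqueue 7, 5 → queue [9, 8, 6, 4, 2, 1, 7, 5]
Visit 9; enqueue 15, 11 → queue [8, 6, 4, 2, 1, 7, 5, 15, 11]
Visit 8; enqueue 3 → queue [6, 4, 2, 1, 7, 5, 15, 11, 3]
Visit 6 → queue [4, 2, 1, 7, 5, 15, 11, 3]
Visit 4; enqueue 16, 14 → queue [2, 1, 7, 5, 15, 11, 3, 16, 14]
Visit 2 → queue [1, 7, 5, 15, 11, 3, 16, 14]
Visit 1 → queue [7, 5, 15, 11, 3, 16, 14]
Visit 7 → queue [5, 15, 11, 3, 16, 14]
Visit 5 → queue [15, 11, 3, 16, 14]
Visit 15 → queue [11, 3, 16, 14]
Visit 11 → queue [3, 16, 14]
Visit 3 → queue [16, 14]
Visit 16 → queue [14]
Visit 14 → queue []

13, 12, 10, 9, 8, 6, 4, 2, 1, 7, 5, 15, 11, 3, 16, 14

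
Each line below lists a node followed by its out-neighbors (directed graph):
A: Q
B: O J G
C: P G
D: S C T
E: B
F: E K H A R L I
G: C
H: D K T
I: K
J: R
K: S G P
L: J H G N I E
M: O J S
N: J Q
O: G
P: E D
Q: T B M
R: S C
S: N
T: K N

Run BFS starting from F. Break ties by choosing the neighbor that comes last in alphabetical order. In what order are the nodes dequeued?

F R L K I H E A S C N J G P T D B Q O M

Visit F; enqueue R, L, K, I, H, E, A → queue [R, L, K, I, H, E, A]
Visit R; enqueue S, C → queue [L, K, I, H, E, A, S, C]
Visit L; enqueue N, J, G → queue [K, I, H, E, A, S, C, N, J, G]
Visit K; enqueue P → queue [I, H, E, A, S, C, N, J, G, P]
Visit I → queue [H, E, A, S, C, N, J, G, P]
Visit H; enqueue T, D → queue [E, A, S, C, N, J, G, P, T, D]
Visit E; enqueue B → queue [A, S, C, N, J, G, P, T, D, B]
Visit A; enqueue Q → queue [S, C, N, J, G, P, T, D, B, Q]
Visit S → queue [C, N, J, G, P, T, D, B, Q]
Visit C → queue [N, J, G, P, T, D, B, Q]
Visit N → queue [J, G, P, T, D, B, Q]
Visit J → queue [G, P, T, D, B, Q]
Visit G → queue [P, T, D, B, Q]
Visit P → queue [T, D, B, Q]
Visit T → queue [D, B, Q]
Visit D → queue [B, Q]
Visit B; enqueue O → queue [Q, O]
Visit Q; enqueue M → queue [O, M]
Visit O → queue [M]
Visit M → queue []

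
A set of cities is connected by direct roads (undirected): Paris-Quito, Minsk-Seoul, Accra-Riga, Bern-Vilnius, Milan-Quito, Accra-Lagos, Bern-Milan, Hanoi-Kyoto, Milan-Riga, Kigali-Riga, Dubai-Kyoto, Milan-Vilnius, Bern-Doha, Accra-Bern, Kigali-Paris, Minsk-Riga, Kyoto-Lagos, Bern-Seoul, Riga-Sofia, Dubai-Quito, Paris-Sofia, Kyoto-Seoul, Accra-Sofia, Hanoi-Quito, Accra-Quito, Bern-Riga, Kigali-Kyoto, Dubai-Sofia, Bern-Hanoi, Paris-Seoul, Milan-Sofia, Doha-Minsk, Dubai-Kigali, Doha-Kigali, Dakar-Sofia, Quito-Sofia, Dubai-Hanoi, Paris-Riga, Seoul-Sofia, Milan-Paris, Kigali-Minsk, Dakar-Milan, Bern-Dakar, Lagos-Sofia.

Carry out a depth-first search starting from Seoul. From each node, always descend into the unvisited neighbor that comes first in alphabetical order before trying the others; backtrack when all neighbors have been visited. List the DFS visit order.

Seoul -> Bern -> Accra -> Lagos -> Kyoto -> Dubai -> Hanoi -> Quito -> Milan -> Dakar -> Sofia -> Paris -> Kigali -> Doha -> Minsk -> Riga -> Vilnius

Visit Seoul
Seoul → Bern
Bern → Accra
Accra → Lagos
Lagos → Kyoto
Kyoto → Dubai
Dubai → Hanoi
Hanoi → Quito
Quito → Milan
Milan → Dakar
Dakar → Sofia
Sofia → Paris
Paris → Kigali
Kigali → Doha
Doha → Minsk
Minsk → Riga
Milan → Vilnius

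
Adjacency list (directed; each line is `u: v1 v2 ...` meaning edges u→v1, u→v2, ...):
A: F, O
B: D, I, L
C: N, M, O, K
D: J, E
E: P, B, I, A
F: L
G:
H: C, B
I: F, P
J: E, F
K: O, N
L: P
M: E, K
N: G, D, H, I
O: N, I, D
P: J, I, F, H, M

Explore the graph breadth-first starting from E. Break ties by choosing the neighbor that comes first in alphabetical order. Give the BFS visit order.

Visit E; enqueue A, B, I, P → queue [A, B, I, P]
Visit A; enqueue F, O → queue [B, I, P, F, O]
Visit B; enqueue D, L → queue [I, P, F, O, D, L]
Visit I → queue [P, F, O, D, L]
Visit P; enqueue H, J, M → queue [F, O, D, L, H, J, M]
Visit F → queue [O, D, L, H, J, M]
Visit O; enqueue N → queue [D, L, H, J, M, N]
Visit D → queue [L, H, J, M, N]
Visit L → queue [H, J, M, N]
Visit H; enqueue C → queue [J, M, N, C]
Visit J → queue [M, N, C]
Visit M; enqueue K → queue [N, C, K]
Visit N; enqueue G → queue [C, K, G]
Visit C → queue [K, G]
Visit K → queue [G]
Visit G → queue []

E, A, B, I, P, F, O, D, L, H, J, M, N, C, K, G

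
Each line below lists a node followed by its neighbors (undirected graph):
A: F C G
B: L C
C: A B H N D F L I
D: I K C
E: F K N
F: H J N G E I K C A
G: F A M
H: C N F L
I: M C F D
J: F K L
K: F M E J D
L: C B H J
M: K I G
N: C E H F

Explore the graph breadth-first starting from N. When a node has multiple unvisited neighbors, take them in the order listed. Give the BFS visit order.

N → C → E → H → F → A → B → D → L → I → K → J → G → M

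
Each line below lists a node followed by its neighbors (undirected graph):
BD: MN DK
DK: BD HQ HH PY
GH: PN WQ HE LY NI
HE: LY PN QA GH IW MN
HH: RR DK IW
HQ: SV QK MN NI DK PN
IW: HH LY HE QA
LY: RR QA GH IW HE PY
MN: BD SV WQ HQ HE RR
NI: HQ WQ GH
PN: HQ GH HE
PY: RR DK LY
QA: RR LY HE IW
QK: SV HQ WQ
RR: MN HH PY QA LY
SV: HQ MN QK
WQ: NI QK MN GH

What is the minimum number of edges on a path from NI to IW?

Level 0: NI
Level 1: GH, HQ, WQ
Level 2: DK, HE, LY, MN, PN, QK, SV
Level 3: BD, HH, IW, PY, QA, RR
IW first appears at level 3.

3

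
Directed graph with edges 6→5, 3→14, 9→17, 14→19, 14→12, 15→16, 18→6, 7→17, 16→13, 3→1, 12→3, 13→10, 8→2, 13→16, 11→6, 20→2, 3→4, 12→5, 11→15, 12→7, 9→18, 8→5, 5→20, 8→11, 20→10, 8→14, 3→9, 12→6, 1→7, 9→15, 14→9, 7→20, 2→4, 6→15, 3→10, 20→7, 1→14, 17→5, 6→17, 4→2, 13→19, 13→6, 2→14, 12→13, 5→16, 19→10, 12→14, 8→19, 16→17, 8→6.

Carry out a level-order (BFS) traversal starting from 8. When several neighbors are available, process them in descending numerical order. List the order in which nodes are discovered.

8 19 14 11 6 5 2 10 12 9 15 17 20 16 4 13 7 3 18 1

Visit 8; enqueue 19, 14, 11, 6, 5, 2 → queue [19, 14, 11, 6, 5, 2]
Visit 19; enqueue 10 → queue [14, 11, 6, 5, 2, 10]
Visit 14; enqueue 12, 9 → queue [11, 6, 5, 2, 10, 12, 9]
Visit 11; enqueue 15 → queue [6, 5, 2, 10, 12, 9, 15]
Visit 6; enqueue 17 → queue [5, 2, 10, 12, 9, 15, 17]
Visit 5; enqueue 20, 16 → queue [2, 10, 12, 9, 15, 17, 20, 16]
Visit 2; enqueue 4 → queue [10, 12, 9, 15, 17, 20, 16, 4]
Visit 10 → queue [12, 9, 15, 17, 20, 16, 4]
Visit 12; enqueue 13, 7, 3 → queue [9, 15, 17, 20, 16, 4, 13, 7, 3]
Visit 9; enqueue 18 → queue [15, 17, 20, 16, 4, 13, 7, 3, 18]
Visit 15 → queue [17, 20, 16, 4, 13, 7, 3, 18]
Visit 17 → queue [20, 16, 4, 13, 7, 3, 18]
Visit 20 → queue [16, 4, 13, 7, 3, 18]
Visit 16 → queue [4, 13, 7, 3, 18]
Visit 4 → queue [13, 7, 3, 18]
Visit 13 → queue [7, 3, 18]
Visit 7 → queue [3, 18]
Visit 3; enqueue 1 → queue [18, 1]
Visit 18 → queue [1]
Visit 1 → queue []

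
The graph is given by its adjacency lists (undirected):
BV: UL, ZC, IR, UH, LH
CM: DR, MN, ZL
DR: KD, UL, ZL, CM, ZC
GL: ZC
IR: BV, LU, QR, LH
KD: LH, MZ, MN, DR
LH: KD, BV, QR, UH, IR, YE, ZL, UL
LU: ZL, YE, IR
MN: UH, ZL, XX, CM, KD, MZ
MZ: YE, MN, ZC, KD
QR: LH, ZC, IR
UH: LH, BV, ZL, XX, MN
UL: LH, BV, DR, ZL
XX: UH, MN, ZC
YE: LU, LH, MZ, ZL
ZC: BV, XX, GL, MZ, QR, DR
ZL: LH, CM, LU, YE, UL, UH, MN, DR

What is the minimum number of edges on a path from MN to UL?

Level 0: MN
Level 1: CM, KD, MZ, UH, XX, ZL
Level 2: BV, DR, LH, LU, UL, YE, ZC
Level 3: GL, IR, QR
UL first appears at level 2.

2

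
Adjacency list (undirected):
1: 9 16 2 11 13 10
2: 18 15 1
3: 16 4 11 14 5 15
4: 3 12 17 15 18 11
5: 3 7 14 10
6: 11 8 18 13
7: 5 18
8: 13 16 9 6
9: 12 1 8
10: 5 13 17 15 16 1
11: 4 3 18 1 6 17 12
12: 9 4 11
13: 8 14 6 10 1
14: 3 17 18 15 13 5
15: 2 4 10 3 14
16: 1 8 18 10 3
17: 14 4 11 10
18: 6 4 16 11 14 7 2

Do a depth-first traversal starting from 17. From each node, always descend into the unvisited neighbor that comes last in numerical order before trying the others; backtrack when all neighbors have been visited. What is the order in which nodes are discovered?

Visit 17
17 → 14
14 → 18
18 → 16
16 → 10
10 → 15
15 → 4
4 → 12
12 → 11
11 → 6
6 → 13
13 → 8
8 → 9
9 → 1
1 → 2
11 → 3
3 → 5
5 → 7

17 -> 14 -> 18 -> 16 -> 10 -> 15 -> 4 -> 12 -> 11 -> 6 -> 13 -> 8 -> 9 -> 1 -> 2 -> 3 -> 5 -> 7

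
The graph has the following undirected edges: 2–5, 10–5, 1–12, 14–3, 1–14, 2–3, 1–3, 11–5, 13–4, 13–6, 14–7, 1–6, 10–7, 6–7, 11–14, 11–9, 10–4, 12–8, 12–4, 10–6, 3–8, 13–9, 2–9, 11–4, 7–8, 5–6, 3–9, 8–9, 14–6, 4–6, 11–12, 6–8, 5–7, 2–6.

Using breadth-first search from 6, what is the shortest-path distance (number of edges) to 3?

Level 0: 6
Level 1: 1, 2, 4, 5, 7, 8, 10, 13, 14
Level 2: 3, 9, 11, 12
3 first appears at level 2.

2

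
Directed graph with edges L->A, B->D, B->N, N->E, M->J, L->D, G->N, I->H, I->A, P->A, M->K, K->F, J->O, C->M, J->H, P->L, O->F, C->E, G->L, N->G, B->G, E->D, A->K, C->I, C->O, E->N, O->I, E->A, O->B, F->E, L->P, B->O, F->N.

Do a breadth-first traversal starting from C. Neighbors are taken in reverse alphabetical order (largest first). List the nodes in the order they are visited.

Visit C; enqueue O, M, I, E → queue [O, M, I, E]
Visit O; enqueue F, B → queue [M, I, E, F, B]
Visit M; enqueue K, J → queue [I, E, F, B, K, J]
Visit I; enqueue H, A → queue [E, F, B, K, J, H, A]
Visit E; enqueue N, D → queue [F, B, K, J, H, A, N, D]
Visit F → queue [B, K, J, H, A, N, D]
Visit B; enqueue G → queue [K, J, H, A, N, D, G]
Visit K → queue [J, H, A, N, D, G]
Visit J → queue [H, A, N, D, G]
Visit H → queue [A, N, D, G]
Visit A → queue [N, D, G]
Visit N → queue [D, G]
Visit D → queue [G]
Visit G; enqueue L → queue [L]
Visit L; enqueue P → queue [P]
Visit P → queue []

C, O, M, I, E, F, B, K, J, H, A, N, D, G, L, P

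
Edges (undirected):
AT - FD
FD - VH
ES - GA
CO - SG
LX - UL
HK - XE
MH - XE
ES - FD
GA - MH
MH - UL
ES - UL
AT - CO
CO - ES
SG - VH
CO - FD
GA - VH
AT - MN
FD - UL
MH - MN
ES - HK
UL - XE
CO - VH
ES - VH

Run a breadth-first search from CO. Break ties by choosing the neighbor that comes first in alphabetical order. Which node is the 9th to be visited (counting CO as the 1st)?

HK

Visit CO; enqueue AT, ES, FD, SG, VH → queue [AT, ES, FD, SG, VH]
Visit AT; enqueue MN → queue [ES, FD, SG, VH, MN]
Visit ES; enqueue GA, HK, UL → queue [FD, SG, VH, MN, GA, HK, UL]
Visit FD → queue [SG, VH, MN, GA, HK, UL]
Visit SG → queue [VH, MN, GA, HK, UL]
Visit VH → queue [MN, GA, HK, UL]
Visit MN; enqueue MH → queue [GA, HK, UL, MH]
Visit GA → queue [HK, UL, MH]
Visit HK; enqueue XE → queue [UL, MH, XE]
Visit UL; enqueue LX → queue [MH, XE, LX]
Visit MH → queue [XE, LX]
Visit XE → queue [LX]
Visit LX → queue []

Visit order: CO, AT, ES, FD, SG, VH, MN, GA, HK, UL, MH, XE, LX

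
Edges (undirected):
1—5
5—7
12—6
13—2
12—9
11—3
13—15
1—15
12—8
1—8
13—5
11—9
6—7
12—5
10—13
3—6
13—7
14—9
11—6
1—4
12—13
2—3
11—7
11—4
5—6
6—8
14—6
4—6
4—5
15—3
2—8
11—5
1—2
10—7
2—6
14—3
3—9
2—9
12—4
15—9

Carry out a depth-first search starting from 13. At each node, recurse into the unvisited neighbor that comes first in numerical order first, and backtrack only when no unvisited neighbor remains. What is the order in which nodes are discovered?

13, 2, 1, 4, 5, 6, 3, 9, 11, 7, 10, 12, 8, 14, 15

Visit 13
13 → 2
2 → 1
1 → 4
4 → 5
5 → 6
6 → 3
3 → 9
9 → 11
11 → 7
7 → 10
9 → 12
12 → 8
9 → 14
9 → 15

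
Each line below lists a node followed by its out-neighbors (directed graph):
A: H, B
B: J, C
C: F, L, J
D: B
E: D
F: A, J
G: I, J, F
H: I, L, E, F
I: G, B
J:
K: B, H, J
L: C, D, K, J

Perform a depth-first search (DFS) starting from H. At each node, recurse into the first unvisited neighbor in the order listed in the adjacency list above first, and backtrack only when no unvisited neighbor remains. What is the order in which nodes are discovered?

Visit H
H → I
I → G
G → J
G → F
F → A
A → B
B → C
C → L
L → D
L → K
H → E

H I G J F A B C L D K E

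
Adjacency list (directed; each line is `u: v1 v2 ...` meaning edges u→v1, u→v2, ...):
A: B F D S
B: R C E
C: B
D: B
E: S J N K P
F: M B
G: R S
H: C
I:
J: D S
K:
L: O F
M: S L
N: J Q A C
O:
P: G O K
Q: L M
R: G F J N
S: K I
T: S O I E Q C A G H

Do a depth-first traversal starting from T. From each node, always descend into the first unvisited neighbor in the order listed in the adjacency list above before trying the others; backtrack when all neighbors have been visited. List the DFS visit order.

T, S, K, I, O, E, J, D, B, R, G, F, M, L, N, Q, A, C, P, H

Visit T
T → S
S → K
S → I
T → O
T → E
E → J
J → D
D → B
B → R
R → G
R → F
F → M
M → L
R → N
N → Q
N → A
N → C
E → P
T → H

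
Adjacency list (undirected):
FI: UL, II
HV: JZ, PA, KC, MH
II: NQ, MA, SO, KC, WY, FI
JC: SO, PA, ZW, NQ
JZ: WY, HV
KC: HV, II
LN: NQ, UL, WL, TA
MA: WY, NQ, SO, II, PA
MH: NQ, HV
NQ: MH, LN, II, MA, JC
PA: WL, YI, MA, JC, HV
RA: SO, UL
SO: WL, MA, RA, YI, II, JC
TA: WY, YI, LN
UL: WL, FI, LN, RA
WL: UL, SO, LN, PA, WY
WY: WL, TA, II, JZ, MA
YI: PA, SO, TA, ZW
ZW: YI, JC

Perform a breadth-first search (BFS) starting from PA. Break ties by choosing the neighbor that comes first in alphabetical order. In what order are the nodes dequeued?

Visit PA; enqueue HV, JC, MA, WL, YI → queue [HV, JC, MA, WL, YI]
Visit HV; enqueue JZ, KC, MH → queue [JC, MA, WL, YI, JZ, KC, MH]
Visit JC; enqueue NQ, SO, ZW → queue [MA, WL, YI, JZ, KC, MH, NQ, SO, ZW]
Visit MA; enqueue II, WY → queue [WL, YI, JZ, KC, MH, NQ, SO, ZW, II, WY]
Visit WL; enqueue LN, UL → queue [YI, JZ, KC, MH, NQ, SO, ZW, II, WY, LN, UL]
Visit YI; enqueue TA → queue [JZ, KC, MH, NQ, SO, ZW, II, WY, LN, UL, TA]
Visit JZ → queue [KC, MH, NQ, SO, ZW, II, WY, LN, UL, TA]
Visit KC → queue [MH, NQ, SO, ZW, II, WY, LN, UL, TA]
Visit MH → queue [NQ, SO, ZW, II, WY, LN, UL, TA]
Visit NQ → queue [SO, ZW, II, WY, LN, UL, TA]
Visit SO; enqueue RA → queue [ZW, II, WY, LN, UL, TA, RA]
Visit ZW → queue [II, WY, LN, UL, TA, RA]
Visit II; enqueue FI → queue [WY, LN, UL, TA, RA, FI]
Visit WY → queue [LN, UL, TA, RA, FI]
Visit LN → queue [UL, TA, RA, FI]
Visit UL → queue [TA, RA, FI]
Visit TA → queue [RA, FI]
Visit RA → queue [FI]
Visit FI → queue []

PA HV JC MA WL YI JZ KC MH NQ SO ZW II WY LN UL TA RA FI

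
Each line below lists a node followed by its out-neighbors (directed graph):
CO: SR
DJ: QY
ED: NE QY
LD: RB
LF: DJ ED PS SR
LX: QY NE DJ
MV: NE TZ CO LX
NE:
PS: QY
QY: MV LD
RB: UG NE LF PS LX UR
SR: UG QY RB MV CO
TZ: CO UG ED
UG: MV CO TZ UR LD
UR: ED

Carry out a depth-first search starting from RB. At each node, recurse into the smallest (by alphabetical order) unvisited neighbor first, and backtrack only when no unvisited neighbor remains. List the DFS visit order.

RB -> LF -> DJ -> QY -> LD -> MV -> CO -> SR -> UG -> TZ -> ED -> NE -> UR -> LX -> PS

Visit RB
RB → LF
LF → DJ
DJ → QY
QY → LD
QY → MV
MV → CO
CO → SR
SR → UG
UG → TZ
TZ → ED
ED → NE
UG → UR
MV → LX
LF → PS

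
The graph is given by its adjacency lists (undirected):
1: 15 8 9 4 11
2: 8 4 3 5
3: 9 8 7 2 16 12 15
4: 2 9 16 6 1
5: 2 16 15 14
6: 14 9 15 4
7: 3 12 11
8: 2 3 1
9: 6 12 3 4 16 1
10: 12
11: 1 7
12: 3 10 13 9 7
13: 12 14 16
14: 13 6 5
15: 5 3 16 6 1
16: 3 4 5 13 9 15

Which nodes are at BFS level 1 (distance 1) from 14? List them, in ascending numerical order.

5, 6, 13

Level 0: 14
Level 1: 5, 6, 13
Level 2: 2, 4, 9, 12, 15, 16
Level 3: 1, 3, 7, 8, 10
Level 4: 11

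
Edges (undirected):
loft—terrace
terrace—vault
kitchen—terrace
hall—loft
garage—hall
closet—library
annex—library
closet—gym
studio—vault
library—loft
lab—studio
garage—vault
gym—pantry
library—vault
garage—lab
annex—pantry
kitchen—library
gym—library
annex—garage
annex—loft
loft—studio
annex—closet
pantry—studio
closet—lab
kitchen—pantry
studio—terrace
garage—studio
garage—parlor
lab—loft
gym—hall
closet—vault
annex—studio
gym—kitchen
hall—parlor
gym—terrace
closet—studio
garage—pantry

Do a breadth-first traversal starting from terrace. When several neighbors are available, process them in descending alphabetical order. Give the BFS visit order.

terrace, vault, studio, loft, kitchen, gym, library, garage, closet, pantry, lab, annex, hall, parlor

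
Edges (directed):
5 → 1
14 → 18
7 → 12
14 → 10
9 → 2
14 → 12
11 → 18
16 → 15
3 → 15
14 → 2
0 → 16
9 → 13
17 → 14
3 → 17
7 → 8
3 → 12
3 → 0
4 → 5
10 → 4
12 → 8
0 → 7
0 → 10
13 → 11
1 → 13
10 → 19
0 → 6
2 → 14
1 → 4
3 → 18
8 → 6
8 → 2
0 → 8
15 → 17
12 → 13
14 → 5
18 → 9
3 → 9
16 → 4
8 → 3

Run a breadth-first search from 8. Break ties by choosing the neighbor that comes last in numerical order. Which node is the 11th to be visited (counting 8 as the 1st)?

14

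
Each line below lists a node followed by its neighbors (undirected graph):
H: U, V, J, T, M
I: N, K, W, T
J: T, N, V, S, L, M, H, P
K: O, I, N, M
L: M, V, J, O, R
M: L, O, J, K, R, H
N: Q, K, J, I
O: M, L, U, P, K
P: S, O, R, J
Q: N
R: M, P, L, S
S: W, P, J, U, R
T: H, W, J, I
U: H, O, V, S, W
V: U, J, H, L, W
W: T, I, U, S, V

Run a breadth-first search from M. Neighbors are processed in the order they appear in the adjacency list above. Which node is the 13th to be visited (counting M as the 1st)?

Visit M; enqueue L, O, J, K, R, H → queue [L, O, J, K, R, H]
Visit L; enqueue V → queue [O, J, K, R, H, V]
Visit O; enqueue U, P → queue [J, K, R, H, V, U, P]
Visit J; enqueue T, N, S → queue [K, R, H, V, U, P, T, N, S]
Visit K; enqueue I → queue [R, H, V, U, P, T, N, S, I]
Visit R → queue [H, V, U, P, T, N, S, I]
Visit H → queue [V, U, P, T, N, S, I]
Visit V; enqueue W → queue [U, P, T, N, S, I, W]
Visit U → queue [P, T, N, S, I, W]
Visit P → queue [T, N, S, I, W]
Visit T → queue [N, S, I, W]
Visit N; enqueue Q → queue [S, I, W, Q]
Visit S → queue [I, W, Q]
Visit I → queue [W, Q]
Visit W → queue [Q]
Visit Q → queue []

Visit order: M, L, O, J, K, R, H, V, U, P, T, N, S, I, W, Q

S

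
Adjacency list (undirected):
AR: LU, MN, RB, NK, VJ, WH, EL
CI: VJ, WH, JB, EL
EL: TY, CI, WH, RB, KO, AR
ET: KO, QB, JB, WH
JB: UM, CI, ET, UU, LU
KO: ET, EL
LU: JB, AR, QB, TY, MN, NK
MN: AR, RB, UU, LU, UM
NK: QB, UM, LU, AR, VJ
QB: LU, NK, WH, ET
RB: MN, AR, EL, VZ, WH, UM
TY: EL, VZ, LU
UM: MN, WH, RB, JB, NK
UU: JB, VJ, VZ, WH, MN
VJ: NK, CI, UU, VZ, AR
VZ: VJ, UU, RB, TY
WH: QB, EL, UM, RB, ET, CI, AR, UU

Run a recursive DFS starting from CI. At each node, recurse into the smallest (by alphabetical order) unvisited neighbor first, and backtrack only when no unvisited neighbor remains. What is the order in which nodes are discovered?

CI, EL, AR, LU, JB, ET, KO, QB, NK, UM, MN, RB, VZ, TY, UU, VJ, WH

Visit CI
CI → EL
EL → AR
AR → LU
LU → JB
JB → ET
ET → KO
ET → QB
QB → NK
NK → UM
UM → MN
MN → RB
RB → VZ
VZ → TY
VZ → UU
UU → VJ
UU → WH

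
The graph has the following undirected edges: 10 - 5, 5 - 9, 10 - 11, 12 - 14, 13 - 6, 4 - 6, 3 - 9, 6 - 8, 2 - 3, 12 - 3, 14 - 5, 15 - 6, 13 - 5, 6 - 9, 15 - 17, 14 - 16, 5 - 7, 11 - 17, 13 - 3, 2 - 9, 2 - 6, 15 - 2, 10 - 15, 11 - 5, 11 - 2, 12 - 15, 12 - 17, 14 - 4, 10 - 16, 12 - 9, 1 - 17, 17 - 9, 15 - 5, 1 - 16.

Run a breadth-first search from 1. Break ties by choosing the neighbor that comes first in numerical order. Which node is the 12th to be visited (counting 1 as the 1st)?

2

Visit 1; enqueue 16, 17 → queue [16, 17]
Visit 16; enqueue 10, 14 → queue [17, 10, 14]
Visit 17; enqueue 9, 11, 12, 15 → queue [10, 14, 9, 11, 12, 15]
Visit 10; enqueue 5 → queue [14, 9, 11, 12, 15, 5]
Visit 14; enqueue 4 → queue [9, 11, 12, 15, 5, 4]
Visit 9; enqueue 2, 3, 6 → queue [11, 12, 15, 5, 4, 2, 3, 6]
Visit 11 → queue [12, 15, 5, 4, 2, 3, 6]
Visit 12 → queue [15, 5, 4, 2, 3, 6]
Visit 15 → queue [5, 4, 2, 3, 6]
Visit 5; enqueue 7, 13 → queue [4, 2, 3, 6, 7, 13]
Visit 4 → queue [2, 3, 6, 7, 13]
Visit 2 → queue [3, 6, 7, 13]
Visit 3 → queue [6, 7, 13]
Visit 6; enqueue 8 → queue [7, 13, 8]
Visit 7 → queue [13, 8]
Visit 13 → queue [8]
Visit 8 → queue []

Visit order: 1, 16, 17, 10, 14, 9, 11, 12, 15, 5, 4, 2, 3, 6, 7, 13, 8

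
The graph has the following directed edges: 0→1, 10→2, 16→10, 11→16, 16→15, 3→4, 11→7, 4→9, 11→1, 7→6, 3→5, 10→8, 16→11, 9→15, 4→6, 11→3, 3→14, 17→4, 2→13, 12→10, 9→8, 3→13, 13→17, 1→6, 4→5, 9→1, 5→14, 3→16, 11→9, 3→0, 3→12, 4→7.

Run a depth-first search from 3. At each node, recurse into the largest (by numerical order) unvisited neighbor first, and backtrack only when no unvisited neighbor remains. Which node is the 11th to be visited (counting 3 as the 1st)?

2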